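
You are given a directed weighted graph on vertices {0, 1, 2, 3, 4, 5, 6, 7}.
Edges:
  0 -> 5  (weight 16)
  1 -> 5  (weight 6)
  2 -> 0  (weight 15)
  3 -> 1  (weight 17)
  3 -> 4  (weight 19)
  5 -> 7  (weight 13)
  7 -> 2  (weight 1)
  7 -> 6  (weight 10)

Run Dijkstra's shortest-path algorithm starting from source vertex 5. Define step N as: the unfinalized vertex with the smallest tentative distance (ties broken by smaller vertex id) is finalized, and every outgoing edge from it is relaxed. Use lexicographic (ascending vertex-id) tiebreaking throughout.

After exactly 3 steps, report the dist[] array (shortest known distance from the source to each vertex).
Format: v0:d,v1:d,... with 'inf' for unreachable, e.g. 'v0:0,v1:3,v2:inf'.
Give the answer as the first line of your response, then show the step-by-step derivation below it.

v0:29,v1:inf,v2:14,v3:inf,v4:inf,v5:0,v6:23,v7:13

step 1: dist = v0:inf,v1:inf,v2:inf,v3:inf,v4:inf,v5:0,v6:inf,v7:13
step 2: dist = v0:inf,v1:inf,v2:14,v3:inf,v4:inf,v5:0,v6:23,v7:13
step 3: dist = v0:29,v1:inf,v2:14,v3:inf,v4:inf,v5:0,v6:23,v7:13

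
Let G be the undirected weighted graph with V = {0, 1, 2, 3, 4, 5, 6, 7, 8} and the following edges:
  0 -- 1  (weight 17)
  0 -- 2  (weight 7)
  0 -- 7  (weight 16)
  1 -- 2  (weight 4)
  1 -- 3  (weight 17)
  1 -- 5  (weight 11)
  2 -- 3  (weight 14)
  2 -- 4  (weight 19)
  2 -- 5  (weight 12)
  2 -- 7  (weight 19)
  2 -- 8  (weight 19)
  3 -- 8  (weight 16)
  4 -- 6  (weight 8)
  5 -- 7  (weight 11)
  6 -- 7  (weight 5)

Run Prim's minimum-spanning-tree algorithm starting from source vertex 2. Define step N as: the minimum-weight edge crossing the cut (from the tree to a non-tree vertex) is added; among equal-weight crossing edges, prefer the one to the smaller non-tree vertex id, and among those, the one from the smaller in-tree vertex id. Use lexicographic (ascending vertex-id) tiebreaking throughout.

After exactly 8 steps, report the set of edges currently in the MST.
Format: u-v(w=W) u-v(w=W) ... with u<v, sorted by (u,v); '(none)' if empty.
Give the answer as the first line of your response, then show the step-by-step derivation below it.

0-2(w=7) 1-2(w=4) 1-5(w=11) 2-3(w=14) 3-8(w=16) 4-6(w=8) 5-7(w=11) 6-7(w=5)

step 1: add edge 1-2 (w=4); MST = {1-2(w=4)}
step 2: add edge 0-2 (w=7); MST = {0-2(w=7) 1-2(w=4)}
step 3: add edge 1-5 (w=11); MST = {0-2(w=7) 1-2(w=4) 1-5(w=11)}
step 4: add edge 5-7 (w=11); MST = {0-2(w=7) 1-2(w=4) 1-5(w=11) 5-7(w=11)}
step 5: add edge 6-7 (w=5); MST = {0-2(w=7) 1-2(w=4) 1-5(w=11) 5-7(w=11) 6-7(w=5)}
step 6: add edge 4-6 (w=8); MST = {0-2(w=7) 1-2(w=4) 1-5(w=11) 4-6(w=8) 5-7(w=11) 6-7(w=5)}
step 7: add edge 2-3 (w=14); MST = {0-2(w=7) 1-2(w=4) 1-5(w=11) 2-3(w=14) 4-6(w=8) 5-7(w=11) 6-7(w=5)}
step 8: add edge 3-8 (w=16); MST = {0-2(w=7) 1-2(w=4) 1-5(w=11) 2-3(w=14) 3-8(w=16) 4-6(w=8) 5-7(w=11) 6-7(w=5)}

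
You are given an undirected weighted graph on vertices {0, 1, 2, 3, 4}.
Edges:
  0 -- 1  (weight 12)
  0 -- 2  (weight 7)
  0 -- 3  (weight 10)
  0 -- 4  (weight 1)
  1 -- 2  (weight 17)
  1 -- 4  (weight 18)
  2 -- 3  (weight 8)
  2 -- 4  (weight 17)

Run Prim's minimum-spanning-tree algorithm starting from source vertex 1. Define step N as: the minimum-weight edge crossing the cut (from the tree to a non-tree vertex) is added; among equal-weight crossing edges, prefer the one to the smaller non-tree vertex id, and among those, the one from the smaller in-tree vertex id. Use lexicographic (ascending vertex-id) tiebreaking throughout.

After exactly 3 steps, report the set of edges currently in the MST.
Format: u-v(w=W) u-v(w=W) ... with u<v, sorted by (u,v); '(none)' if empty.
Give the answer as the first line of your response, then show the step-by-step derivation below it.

0-1(w=12) 0-2(w=7) 0-4(w=1)

step 1: add edge 0-1 (w=12); MST = {0-1(w=12)}
step 2: add edge 0-4 (w=1); MST = {0-1(w=12) 0-4(w=1)}
step 3: add edge 0-2 (w=7); MST = {0-1(w=12) 0-2(w=7) 0-4(w=1)}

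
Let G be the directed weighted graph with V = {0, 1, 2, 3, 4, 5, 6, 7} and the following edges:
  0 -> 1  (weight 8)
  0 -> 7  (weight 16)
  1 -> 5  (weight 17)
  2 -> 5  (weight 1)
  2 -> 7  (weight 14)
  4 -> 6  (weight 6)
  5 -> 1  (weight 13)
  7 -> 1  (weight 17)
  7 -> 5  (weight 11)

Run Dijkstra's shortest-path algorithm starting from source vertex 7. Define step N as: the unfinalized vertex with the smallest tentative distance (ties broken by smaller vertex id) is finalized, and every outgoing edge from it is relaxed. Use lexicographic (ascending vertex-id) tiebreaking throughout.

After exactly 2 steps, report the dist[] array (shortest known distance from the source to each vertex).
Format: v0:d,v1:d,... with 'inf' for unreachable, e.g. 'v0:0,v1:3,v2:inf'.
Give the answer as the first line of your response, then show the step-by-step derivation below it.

v0:inf,v1:17,v2:inf,v3:inf,v4:inf,v5:11,v6:inf,v7:0

step 1: dist = v0:inf,v1:17,v2:inf,v3:inf,v4:inf,v5:11,v6:inf,v7:0
step 2: dist = v0:inf,v1:17,v2:inf,v3:inf,v4:inf,v5:11,v6:inf,v7:0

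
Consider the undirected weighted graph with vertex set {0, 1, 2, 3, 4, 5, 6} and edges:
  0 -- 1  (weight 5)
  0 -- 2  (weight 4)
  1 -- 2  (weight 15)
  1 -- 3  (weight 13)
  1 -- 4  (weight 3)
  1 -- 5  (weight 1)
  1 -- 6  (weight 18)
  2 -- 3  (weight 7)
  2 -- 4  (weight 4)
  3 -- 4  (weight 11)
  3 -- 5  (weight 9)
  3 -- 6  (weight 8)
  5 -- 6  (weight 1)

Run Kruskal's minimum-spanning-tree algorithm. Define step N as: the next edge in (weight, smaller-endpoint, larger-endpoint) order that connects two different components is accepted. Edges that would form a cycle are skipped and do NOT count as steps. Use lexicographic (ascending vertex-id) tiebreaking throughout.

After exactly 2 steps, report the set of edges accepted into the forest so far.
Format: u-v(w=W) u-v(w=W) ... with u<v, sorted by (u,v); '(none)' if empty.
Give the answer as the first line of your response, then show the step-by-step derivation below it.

1-5(w=1) 5-6(w=1)

step 1: add edge 1-5 (w=1); MST = {1-5(w=1)}
step 2: add edge 5-6 (w=1); MST = {1-5(w=1) 5-6(w=1)}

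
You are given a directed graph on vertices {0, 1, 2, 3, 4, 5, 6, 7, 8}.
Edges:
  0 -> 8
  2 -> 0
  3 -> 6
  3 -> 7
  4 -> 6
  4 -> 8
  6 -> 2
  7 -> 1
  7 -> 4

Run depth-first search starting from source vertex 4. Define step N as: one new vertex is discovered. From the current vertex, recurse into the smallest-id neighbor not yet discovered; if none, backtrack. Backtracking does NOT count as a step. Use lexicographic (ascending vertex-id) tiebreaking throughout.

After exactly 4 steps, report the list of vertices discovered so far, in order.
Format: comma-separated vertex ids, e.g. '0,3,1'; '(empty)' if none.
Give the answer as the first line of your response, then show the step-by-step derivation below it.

4,6,2,0

step 1: discover 4; path=4; order=4
step 2: discover 6; path=4>6; order=4,6
step 3: discover 2; path=4>6>2; order=4,6,2
step 4: discover 0; path=4>6>2>0; order=4,6,2,0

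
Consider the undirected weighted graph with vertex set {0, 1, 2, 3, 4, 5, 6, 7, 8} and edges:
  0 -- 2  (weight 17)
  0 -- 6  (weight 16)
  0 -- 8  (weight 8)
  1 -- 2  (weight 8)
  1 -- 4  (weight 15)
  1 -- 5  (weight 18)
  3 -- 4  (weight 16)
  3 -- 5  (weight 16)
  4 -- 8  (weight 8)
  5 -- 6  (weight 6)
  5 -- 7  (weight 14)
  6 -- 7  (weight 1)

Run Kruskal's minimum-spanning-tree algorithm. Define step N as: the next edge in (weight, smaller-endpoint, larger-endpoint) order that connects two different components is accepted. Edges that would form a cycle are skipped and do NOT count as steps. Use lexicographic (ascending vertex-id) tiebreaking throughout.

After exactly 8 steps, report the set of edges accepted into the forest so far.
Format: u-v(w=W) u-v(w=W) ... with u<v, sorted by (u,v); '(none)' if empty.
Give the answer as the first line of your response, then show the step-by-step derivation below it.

0-6(w=16) 0-8(w=8) 1-2(w=8) 1-4(w=15) 3-4(w=16) 4-8(w=8) 5-6(w=6) 6-7(w=1)

step 1: add edge 6-7 (w=1); MST = {6-7(w=1)}
step 2: add edge 5-6 (w=6); MST = {5-6(w=6) 6-7(w=1)}
step 3: add edge 0-8 (w=8); MST = {0-8(w=8) 5-6(w=6) 6-7(w=1)}
step 4: add edge 1-2 (w=8); MST = {0-8(w=8) 1-2(w=8) 5-6(w=6) 6-7(w=1)}
step 5: add edge 4-8 (w=8); MST = {0-8(w=8) 1-2(w=8) 4-8(w=8) 5-6(w=6) 6-7(w=1)}
step 6: add edge 1-4 (w=15); MST = {0-8(w=8) 1-2(w=8) 1-4(w=15) 4-8(w=8) 5-6(w=6) 6-7(w=1)}
step 7: add edge 0-6 (w=16); MST = {0-6(w=16) 0-8(w=8) 1-2(w=8) 1-4(w=15) 4-8(w=8) 5-6(w=6) 6-7(w=1)}
step 8: add edge 3-4 (w=16); MST = {0-6(w=16) 0-8(w=8) 1-2(w=8) 1-4(w=15) 3-4(w=16) 4-8(w=8) 5-6(w=6) 6-7(w=1)}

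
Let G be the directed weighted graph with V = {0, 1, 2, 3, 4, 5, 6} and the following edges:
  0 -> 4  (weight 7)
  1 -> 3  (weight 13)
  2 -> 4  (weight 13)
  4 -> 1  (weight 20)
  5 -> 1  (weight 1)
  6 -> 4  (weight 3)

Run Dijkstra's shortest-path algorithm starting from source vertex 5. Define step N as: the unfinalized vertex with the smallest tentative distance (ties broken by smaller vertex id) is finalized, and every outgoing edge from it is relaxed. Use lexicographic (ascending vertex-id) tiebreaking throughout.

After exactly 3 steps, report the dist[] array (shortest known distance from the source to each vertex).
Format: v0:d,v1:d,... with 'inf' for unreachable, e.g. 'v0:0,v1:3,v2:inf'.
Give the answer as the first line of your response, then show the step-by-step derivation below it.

v0:inf,v1:1,v2:inf,v3:14,v4:inf,v5:0,v6:inf

step 1: dist = v0:inf,v1:1,v2:inf,v3:inf,v4:inf,v5:0,v6:inf
step 2: dist = v0:inf,v1:1,v2:inf,v3:14,v4:inf,v5:0,v6:inf
step 3: dist = v0:inf,v1:1,v2:inf,v3:14,v4:inf,v5:0,v6:inf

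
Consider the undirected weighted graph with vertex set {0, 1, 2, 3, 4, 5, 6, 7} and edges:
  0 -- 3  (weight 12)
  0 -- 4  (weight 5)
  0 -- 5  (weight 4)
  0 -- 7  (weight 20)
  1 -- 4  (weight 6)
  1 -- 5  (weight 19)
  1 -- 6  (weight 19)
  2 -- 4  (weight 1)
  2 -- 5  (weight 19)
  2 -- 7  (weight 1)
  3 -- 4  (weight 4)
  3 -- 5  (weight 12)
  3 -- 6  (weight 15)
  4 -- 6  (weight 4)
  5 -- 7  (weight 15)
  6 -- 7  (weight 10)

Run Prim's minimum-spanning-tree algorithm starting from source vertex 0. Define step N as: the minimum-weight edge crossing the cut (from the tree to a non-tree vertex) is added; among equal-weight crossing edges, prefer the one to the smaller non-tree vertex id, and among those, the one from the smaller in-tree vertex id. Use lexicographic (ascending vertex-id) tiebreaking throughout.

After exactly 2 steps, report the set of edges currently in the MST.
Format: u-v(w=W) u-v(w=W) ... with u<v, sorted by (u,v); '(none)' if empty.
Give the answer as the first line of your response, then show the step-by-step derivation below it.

0-4(w=5) 0-5(w=4)

step 1: add edge 0-5 (w=4); MST = {0-5(w=4)}
step 2: add edge 0-4 (w=5); MST = {0-4(w=5) 0-5(w=4)}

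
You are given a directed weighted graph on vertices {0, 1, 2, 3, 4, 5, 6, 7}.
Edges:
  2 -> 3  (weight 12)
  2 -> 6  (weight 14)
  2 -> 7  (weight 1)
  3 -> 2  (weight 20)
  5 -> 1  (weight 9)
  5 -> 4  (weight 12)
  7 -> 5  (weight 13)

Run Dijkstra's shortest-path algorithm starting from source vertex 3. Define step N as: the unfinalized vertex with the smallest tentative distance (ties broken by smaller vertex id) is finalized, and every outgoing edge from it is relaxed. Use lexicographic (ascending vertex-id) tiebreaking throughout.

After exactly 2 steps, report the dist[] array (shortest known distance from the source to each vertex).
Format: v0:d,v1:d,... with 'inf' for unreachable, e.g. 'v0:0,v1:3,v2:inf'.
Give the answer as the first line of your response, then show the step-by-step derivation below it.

v0:inf,v1:inf,v2:20,v3:0,v4:inf,v5:inf,v6:34,v7:21

step 1: dist = v0:inf,v1:inf,v2:20,v3:0,v4:inf,v5:inf,v6:inf,v7:inf
step 2: dist = v0:inf,v1:inf,v2:20,v3:0,v4:inf,v5:inf,v6:34,v7:21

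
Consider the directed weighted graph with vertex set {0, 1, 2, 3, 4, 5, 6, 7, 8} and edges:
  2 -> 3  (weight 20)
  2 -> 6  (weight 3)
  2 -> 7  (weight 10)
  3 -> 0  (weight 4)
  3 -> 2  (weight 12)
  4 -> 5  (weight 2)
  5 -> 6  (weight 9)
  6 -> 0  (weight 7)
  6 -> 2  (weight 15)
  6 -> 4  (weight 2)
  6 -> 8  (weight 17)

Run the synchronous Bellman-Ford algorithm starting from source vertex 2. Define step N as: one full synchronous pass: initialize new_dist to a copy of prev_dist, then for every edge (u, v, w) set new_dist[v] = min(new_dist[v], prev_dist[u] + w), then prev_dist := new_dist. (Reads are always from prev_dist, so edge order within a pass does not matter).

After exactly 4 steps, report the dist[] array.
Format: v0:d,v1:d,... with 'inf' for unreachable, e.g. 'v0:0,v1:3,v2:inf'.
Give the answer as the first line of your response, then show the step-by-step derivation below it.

v0:10,v1:inf,v2:0,v3:20,v4:5,v5:7,v6:3,v7:10,v8:20

step 1: dist = v0:inf,v1:inf,v2:0,v3:20,v4:inf,v5:inf,v6:3,v7:10,v8:inf
step 2: dist = v0:10,v1:inf,v2:0,v3:20,v4:5,v5:inf,v6:3,v7:10,v8:20
step 3: dist = v0:10,v1:inf,v2:0,v3:20,v4:5,v5:7,v6:3,v7:10,v8:20
step 4: dist = v0:10,v1:inf,v2:0,v3:20,v4:5,v5:7,v6:3,v7:10,v8:20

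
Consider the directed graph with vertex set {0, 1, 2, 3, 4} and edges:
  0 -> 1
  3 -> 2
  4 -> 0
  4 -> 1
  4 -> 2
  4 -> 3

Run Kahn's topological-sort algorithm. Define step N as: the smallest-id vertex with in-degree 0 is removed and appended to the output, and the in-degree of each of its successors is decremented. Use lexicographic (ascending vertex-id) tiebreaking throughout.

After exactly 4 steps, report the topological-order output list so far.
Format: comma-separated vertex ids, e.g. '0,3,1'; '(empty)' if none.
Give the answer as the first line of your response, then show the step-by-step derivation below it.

4,0,1,3

step 1: output 4; order=[4]; indeg=(0,1,1,0,0)
step 2: output 0; order=[4,0]; indeg=(0,0,1,0,0)
step 3: output 1; order=[4,0,1]; indeg=(0,0,1,0,0)
step 4: output 3; order=[4,0,1,3]; indeg=(0,0,0,0,0)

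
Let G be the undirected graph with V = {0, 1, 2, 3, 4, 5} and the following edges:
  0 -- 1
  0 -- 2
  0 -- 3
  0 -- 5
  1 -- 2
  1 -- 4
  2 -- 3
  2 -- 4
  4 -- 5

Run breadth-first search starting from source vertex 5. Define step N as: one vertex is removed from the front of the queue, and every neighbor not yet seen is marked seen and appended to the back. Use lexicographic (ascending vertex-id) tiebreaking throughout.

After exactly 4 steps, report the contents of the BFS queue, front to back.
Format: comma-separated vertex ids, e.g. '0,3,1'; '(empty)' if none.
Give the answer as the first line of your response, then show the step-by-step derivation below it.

2,3

step 1: dequeue 5; queue=[0,4]; order=5
step 2: dequeue 0; queue=[4,1,2,3]; order=5,0
step 3: dequeue 4; queue=[1,2,3]; order=5,0,4
step 4: dequeue 1; queue=[2,3]; order=5,0,4,1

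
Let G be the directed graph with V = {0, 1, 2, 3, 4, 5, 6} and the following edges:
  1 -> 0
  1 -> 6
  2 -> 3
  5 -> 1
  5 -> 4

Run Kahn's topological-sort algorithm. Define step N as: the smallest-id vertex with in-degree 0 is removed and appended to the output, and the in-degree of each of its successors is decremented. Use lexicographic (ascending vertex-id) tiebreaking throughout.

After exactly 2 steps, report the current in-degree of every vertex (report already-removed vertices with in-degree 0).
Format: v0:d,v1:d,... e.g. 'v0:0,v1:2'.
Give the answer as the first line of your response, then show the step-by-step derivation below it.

v0:1,v1:1,v2:0,v3:0,v4:1,v5:0,v6:1

step 1: output 2; order=[2]; indeg=(1,1,0,0,1,0,1)
step 2: output 3; order=[2,3]; indeg=(1,1,0,0,1,0,1)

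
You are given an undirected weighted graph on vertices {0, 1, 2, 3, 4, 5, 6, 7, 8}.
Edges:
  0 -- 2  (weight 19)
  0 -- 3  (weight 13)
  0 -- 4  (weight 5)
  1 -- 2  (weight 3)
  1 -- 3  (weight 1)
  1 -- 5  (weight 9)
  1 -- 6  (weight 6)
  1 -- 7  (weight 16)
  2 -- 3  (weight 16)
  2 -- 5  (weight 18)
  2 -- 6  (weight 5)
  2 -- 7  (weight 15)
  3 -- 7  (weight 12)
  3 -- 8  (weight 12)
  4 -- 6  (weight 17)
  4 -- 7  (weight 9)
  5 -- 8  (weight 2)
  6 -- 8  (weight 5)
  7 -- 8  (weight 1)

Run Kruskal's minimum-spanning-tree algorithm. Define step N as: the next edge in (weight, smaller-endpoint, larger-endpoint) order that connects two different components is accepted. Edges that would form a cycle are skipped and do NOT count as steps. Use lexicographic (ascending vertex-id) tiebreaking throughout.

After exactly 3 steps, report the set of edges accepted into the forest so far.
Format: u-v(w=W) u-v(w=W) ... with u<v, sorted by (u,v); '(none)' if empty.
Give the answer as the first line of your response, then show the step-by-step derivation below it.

1-3(w=1) 5-8(w=2) 7-8(w=1)

step 1: add edge 1-3 (w=1); MST = {1-3(w=1)}
step 2: add edge 7-8 (w=1); MST = {1-3(w=1) 7-8(w=1)}
step 3: add edge 5-8 (w=2); MST = {1-3(w=1) 5-8(w=2) 7-8(w=1)}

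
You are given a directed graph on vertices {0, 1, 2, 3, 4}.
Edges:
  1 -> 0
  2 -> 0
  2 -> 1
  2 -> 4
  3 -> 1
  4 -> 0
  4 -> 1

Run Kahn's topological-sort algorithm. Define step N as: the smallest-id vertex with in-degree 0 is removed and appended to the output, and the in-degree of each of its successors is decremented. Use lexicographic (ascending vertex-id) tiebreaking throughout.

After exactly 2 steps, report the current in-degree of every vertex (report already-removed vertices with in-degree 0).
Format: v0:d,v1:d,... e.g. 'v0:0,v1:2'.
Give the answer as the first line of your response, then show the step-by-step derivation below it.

v0:2,v1:1,v2:0,v3:0,v4:0

step 1: output 2; order=[2]; indeg=(2,2,0,0,0)
step 2: output 3; order=[2,3]; indeg=(2,1,0,0,0)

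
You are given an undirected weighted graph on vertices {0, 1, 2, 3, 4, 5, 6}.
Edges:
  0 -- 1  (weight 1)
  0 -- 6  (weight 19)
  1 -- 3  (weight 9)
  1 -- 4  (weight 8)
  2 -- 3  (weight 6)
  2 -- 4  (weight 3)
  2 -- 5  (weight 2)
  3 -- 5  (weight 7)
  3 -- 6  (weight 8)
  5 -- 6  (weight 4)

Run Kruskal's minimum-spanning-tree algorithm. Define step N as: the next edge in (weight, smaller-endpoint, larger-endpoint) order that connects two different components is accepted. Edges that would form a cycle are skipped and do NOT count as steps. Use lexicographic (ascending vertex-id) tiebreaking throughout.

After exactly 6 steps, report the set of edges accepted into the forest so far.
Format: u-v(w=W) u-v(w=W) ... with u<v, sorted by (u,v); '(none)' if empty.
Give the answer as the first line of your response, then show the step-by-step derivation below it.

0-1(w=1) 1-4(w=8) 2-3(w=6) 2-4(w=3) 2-5(w=2) 5-6(w=4)

step 1: add edge 0-1 (w=1); MST = {0-1(w=1)}
step 2: add edge 2-5 (w=2); MST = {0-1(w=1) 2-5(w=2)}
step 3: add edge 2-4 (w=3); MST = {0-1(w=1) 2-4(w=3) 2-5(w=2)}
step 4: add edge 5-6 (w=4); MST = {0-1(w=1) 2-4(w=3) 2-5(w=2) 5-6(w=4)}
step 5: add edge 2-3 (w=6); MST = {0-1(w=1) 2-3(w=6) 2-4(w=3) 2-5(w=2) 5-6(w=4)}
step 6: add edge 1-4 (w=8); MST = {0-1(w=1) 1-4(w=8) 2-3(w=6) 2-4(w=3) 2-5(w=2) 5-6(w=4)}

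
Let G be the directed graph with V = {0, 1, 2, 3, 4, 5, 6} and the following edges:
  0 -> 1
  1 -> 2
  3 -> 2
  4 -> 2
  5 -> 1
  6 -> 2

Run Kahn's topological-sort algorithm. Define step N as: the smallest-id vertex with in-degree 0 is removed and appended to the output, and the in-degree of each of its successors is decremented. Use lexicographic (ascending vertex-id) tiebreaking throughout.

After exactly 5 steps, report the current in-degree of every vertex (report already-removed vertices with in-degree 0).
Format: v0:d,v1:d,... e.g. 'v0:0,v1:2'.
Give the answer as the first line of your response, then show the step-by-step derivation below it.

v0:0,v1:0,v2:1,v3:0,v4:0,v5:0,v6:0

step 1: output 0; order=[0]; indeg=(0,1,4,0,0,0,0)
step 2: output 3; order=[0,3]; indeg=(0,1,3,0,0,0,0)
step 3: output 4; order=[0,3,4]; indeg=(0,1,2,0,0,0,0)
step 4: output 5; order=[0,3,4,5]; indeg=(0,0,2,0,0,0,0)
step 5: output 1; order=[0,3,4,5,1]; indeg=(0,0,1,0,0,0,0)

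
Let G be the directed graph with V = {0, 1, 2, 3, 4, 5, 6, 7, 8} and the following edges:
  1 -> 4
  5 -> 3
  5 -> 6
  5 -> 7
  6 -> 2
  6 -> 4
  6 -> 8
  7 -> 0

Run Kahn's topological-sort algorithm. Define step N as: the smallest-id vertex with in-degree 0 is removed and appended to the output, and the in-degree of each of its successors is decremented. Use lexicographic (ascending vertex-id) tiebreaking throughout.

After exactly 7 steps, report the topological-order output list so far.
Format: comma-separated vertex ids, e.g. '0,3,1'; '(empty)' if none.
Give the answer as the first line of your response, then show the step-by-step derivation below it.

1,5,3,6,2,4,7

step 1: output 1; order=[1]; indeg=(1,0,1,1,1,0,1,1,1)
step 2: output 5; order=[1,5]; indeg=(1,0,1,0,1,0,0,0,1)
step 3: output 3; order=[1,5,3]; indeg=(1,0,1,0,1,0,0,0,1)
step 4: output 6; order=[1,5,3,6]; indeg=(1,0,0,0,0,0,0,0,0)
step 5: output 2; order=[1,5,3,6,2]; indeg=(1,0,0,0,0,0,0,0,0)
step 6: output 4; order=[1,5,3,6,2,4]; indeg=(1,0,0,0,0,0,0,0,0)
step 7: output 7; order=[1,5,3,6,2,4,7]; indeg=(0,0,0,0,0,0,0,0,0)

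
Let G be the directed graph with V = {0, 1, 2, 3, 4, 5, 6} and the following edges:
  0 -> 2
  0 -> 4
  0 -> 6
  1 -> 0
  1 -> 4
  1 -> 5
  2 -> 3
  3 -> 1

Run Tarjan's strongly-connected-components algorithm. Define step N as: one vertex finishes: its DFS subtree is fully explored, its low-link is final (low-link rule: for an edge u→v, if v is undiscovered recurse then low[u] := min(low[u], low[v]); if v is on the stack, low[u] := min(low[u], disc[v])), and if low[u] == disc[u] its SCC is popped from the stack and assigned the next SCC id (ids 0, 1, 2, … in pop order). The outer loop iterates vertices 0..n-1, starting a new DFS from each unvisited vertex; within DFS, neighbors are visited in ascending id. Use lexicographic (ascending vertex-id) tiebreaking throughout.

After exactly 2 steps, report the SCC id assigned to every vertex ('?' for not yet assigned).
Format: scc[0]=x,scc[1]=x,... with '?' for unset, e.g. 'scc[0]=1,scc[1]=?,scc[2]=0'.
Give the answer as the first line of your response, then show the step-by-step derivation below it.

scc[0]=?,scc[1]=?,scc[2]=?,scc[3]=?,scc[4]=0,scc[5]=1,scc[6]=?

step 1: low=(low[0]=0,low[1]=0,low[2]=1,low[3]=2,low[4]=4,low[5]=?,low[6]=?); scc=(scc[0]=?,scc[1]=?,scc[2]=?,scc[3]=?,scc[4]=0,scc[5]=?,scc[6]=?)
step 2: low=(low[0]=0,low[1]=0,low[2]=1,low[3]=2,low[4]=4,low[5]=5,low[6]=?); scc=(scc[0]=?,scc[1]=?,scc[2]=?,scc[3]=?,scc[4]=0,scc[5]=1,scc[6]=?)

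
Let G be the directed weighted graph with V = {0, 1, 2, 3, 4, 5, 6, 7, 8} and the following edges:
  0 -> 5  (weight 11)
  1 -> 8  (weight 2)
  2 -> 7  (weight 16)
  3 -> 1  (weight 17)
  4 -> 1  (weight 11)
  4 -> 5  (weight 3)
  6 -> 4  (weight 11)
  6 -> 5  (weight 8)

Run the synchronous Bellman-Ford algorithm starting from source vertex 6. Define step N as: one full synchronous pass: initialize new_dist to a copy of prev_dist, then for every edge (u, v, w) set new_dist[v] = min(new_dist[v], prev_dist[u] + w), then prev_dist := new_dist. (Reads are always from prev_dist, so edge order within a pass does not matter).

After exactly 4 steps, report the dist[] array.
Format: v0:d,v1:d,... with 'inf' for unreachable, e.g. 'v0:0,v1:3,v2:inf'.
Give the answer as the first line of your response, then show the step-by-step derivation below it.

v0:inf,v1:22,v2:inf,v3:inf,v4:11,v5:8,v6:0,v7:inf,v8:24

step 1: dist = v0:inf,v1:inf,v2:inf,v3:inf,v4:11,v5:8,v6:0,v7:inf,v8:inf
step 2: dist = v0:inf,v1:22,v2:inf,v3:inf,v4:11,v5:8,v6:0,v7:inf,v8:inf
step 3: dist = v0:inf,v1:22,v2:inf,v3:inf,v4:11,v5:8,v6:0,v7:inf,v8:24
step 4: dist = v0:inf,v1:22,v2:inf,v3:inf,v4:11,v5:8,v6:0,v7:inf,v8:24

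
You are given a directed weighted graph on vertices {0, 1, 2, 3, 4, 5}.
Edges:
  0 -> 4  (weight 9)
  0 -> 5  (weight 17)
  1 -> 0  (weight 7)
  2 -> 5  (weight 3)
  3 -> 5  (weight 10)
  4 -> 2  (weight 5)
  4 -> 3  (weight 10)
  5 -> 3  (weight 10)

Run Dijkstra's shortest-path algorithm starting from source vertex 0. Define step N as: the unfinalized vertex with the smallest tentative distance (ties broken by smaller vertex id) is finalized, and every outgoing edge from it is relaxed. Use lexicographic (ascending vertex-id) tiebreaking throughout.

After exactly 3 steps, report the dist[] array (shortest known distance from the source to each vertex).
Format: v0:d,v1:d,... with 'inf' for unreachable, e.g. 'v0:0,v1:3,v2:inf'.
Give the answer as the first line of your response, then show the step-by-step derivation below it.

v0:0,v1:inf,v2:14,v3:19,v4:9,v5:17

step 1: dist = v0:0,v1:inf,v2:inf,v3:inf,v4:9,v5:17
step 2: dist = v0:0,v1:inf,v2:14,v3:19,v4:9,v5:17
step 3: dist = v0:0,v1:inf,v2:14,v3:19,v4:9,v5:17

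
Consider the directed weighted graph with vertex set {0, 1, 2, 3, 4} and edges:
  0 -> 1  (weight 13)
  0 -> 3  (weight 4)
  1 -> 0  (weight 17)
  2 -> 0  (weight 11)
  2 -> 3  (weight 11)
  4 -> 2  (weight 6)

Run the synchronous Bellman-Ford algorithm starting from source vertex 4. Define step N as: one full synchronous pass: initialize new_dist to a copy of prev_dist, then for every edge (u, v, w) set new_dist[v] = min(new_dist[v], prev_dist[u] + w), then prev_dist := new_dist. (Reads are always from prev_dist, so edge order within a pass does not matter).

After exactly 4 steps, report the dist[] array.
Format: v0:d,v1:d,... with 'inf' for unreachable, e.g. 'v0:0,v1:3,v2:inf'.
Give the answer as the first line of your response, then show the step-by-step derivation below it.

v0:17,v1:30,v2:6,v3:17,v4:0

step 1: dist = v0:inf,v1:inf,v2:6,v3:inf,v4:0
step 2: dist = v0:17,v1:inf,v2:6,v3:17,v4:0
step 3: dist = v0:17,v1:30,v2:6,v3:17,v4:0
step 4: dist = v0:17,v1:30,v2:6,v3:17,v4:0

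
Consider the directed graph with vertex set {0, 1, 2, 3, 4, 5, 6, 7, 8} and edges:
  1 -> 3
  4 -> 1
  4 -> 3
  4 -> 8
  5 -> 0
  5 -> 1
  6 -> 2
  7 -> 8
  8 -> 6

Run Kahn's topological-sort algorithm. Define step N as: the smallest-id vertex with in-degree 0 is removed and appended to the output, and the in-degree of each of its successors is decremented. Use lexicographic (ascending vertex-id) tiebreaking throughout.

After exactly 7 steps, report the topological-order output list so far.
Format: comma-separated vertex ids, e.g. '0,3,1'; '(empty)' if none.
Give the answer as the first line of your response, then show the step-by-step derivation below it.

4,5,0,1,3,7,8

step 1: output 4; order=[4]; indeg=(1,1,1,1,0,0,1,0,1)
step 2: output 5; order=[4,5]; indeg=(0,0,1,1,0,0,1,0,1)
step 3: output 0; order=[4,5,0]; indeg=(0,0,1,1,0,0,1,0,1)
step 4: output 1; order=[4,5,0,1]; indeg=(0,0,1,0,0,0,1,0,1)
step 5: output 3; order=[4,5,0,1,3]; indeg=(0,0,1,0,0,0,1,0,1)
step 6: output 7; order=[4,5,0,1,3,7]; indeg=(0,0,1,0,0,0,1,0,0)
step 7: output 8; order=[4,5,0,1,3,7,8]; indeg=(0,0,1,0,0,0,0,0,0)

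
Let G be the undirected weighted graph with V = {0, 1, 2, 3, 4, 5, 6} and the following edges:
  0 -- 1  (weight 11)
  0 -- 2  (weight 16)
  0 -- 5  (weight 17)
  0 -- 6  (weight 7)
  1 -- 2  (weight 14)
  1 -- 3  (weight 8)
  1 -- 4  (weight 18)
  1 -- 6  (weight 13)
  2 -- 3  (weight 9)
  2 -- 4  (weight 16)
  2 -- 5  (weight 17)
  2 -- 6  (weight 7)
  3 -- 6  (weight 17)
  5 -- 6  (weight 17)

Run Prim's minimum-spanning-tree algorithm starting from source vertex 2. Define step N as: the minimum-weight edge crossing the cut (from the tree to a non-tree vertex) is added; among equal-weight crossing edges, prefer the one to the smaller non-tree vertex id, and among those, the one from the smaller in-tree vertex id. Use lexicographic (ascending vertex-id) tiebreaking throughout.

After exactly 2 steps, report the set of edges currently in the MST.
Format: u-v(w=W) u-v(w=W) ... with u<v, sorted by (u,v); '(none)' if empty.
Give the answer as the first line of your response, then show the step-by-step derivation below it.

0-6(w=7) 2-6(w=7)

step 1: add edge 2-6 (w=7); MST = {2-6(w=7)}
step 2: add edge 0-6 (w=7); MST = {0-6(w=7) 2-6(w=7)}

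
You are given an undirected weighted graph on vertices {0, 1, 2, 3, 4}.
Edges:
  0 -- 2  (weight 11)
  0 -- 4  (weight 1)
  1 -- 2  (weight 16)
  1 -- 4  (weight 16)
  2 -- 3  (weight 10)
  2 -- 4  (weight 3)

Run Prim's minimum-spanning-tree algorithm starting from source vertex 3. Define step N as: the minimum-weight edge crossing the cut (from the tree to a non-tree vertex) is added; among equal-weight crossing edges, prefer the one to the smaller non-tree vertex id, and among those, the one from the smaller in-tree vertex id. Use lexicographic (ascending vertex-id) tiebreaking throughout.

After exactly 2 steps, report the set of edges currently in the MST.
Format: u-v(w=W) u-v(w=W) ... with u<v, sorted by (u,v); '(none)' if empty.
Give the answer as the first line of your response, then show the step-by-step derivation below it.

2-3(w=10) 2-4(w=3)

step 1: add edge 2-3 (w=10); MST = {2-3(w=10)}
step 2: add edge 2-4 (w=3); MST = {2-3(w=10) 2-4(w=3)}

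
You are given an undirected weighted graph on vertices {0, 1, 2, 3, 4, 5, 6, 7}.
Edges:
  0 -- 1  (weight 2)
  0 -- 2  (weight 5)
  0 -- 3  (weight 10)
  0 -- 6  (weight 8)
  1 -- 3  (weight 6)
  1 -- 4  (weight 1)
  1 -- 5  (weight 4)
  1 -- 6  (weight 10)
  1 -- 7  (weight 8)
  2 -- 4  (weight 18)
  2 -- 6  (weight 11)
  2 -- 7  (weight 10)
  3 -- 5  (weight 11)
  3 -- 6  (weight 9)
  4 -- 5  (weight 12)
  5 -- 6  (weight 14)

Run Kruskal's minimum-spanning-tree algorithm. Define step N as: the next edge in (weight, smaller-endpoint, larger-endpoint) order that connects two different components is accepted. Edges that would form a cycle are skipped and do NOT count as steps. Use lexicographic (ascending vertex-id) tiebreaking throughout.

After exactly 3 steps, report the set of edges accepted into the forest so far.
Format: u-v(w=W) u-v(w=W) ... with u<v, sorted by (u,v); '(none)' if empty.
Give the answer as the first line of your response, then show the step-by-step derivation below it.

0-1(w=2) 1-4(w=1) 1-5(w=4)

step 1: add edge 1-4 (w=1); MST = {1-4(w=1)}
step 2: add edge 0-1 (w=2); MST = {0-1(w=2) 1-4(w=1)}
step 3: add edge 1-5 (w=4); MST = {0-1(w=2) 1-4(w=1) 1-5(w=4)}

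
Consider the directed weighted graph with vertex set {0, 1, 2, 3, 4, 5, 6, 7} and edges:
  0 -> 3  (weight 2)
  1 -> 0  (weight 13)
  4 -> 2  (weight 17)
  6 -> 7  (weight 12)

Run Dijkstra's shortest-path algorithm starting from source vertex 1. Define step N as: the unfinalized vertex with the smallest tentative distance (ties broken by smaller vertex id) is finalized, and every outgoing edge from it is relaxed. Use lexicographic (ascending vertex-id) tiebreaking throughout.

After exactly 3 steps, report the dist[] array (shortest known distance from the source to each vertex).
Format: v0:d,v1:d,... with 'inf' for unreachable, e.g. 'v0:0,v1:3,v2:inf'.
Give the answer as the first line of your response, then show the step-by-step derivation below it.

v0:13,v1:0,v2:inf,v3:15,v4:inf,v5:inf,v6:inf,v7:inf

step 1: dist = v0:13,v1:0,v2:inf,v3:inf,v4:inf,v5:inf,v6:inf,v7:inf
step 2: dist = v0:13,v1:0,v2:inf,v3:15,v4:inf,v5:inf,v6:inf,v7:inf
step 3: dist = v0:13,v1:0,v2:inf,v3:15,v4:inf,v5:inf,v6:inf,v7:inf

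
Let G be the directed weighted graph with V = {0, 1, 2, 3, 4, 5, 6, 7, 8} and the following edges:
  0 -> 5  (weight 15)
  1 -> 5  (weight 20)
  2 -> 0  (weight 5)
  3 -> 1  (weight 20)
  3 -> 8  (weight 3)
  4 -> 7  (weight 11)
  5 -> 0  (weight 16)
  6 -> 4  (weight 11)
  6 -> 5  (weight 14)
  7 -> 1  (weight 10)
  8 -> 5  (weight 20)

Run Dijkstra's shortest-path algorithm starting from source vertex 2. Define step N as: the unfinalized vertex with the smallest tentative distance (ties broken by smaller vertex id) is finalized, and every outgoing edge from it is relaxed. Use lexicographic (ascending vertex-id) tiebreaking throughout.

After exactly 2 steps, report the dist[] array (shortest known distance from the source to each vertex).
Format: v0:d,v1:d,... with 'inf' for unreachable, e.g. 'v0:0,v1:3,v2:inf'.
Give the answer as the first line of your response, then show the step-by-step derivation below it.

v0:5,v1:inf,v2:0,v3:inf,v4:inf,v5:20,v6:inf,v7:inf,v8:inf

step 1: dist = v0:5,v1:inf,v2:0,v3:inf,v4:inf,v5:inf,v6:inf,v7:inf,v8:inf
step 2: dist = v0:5,v1:inf,v2:0,v3:inf,v4:inf,v5:20,v6:inf,v7:inf,v8:inf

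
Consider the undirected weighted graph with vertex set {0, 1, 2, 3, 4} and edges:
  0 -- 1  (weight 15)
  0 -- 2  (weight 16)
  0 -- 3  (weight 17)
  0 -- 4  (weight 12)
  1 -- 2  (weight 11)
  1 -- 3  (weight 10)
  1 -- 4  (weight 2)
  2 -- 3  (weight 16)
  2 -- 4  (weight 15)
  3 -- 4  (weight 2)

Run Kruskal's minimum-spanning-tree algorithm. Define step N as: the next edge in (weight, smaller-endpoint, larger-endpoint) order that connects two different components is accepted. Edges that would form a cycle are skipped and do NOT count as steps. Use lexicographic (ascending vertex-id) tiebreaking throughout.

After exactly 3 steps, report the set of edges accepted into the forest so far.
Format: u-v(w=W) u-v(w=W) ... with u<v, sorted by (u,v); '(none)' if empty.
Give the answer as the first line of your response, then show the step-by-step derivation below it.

1-2(w=11) 1-4(w=2) 3-4(w=2)

step 1: add edge 1-4 (w=2); MST = {1-4(w=2)}
step 2: add edge 3-4 (w=2); MST = {1-4(w=2) 3-4(w=2)}
step 3: add edge 1-2 (w=11); MST = {1-2(w=11) 1-4(w=2) 3-4(w=2)}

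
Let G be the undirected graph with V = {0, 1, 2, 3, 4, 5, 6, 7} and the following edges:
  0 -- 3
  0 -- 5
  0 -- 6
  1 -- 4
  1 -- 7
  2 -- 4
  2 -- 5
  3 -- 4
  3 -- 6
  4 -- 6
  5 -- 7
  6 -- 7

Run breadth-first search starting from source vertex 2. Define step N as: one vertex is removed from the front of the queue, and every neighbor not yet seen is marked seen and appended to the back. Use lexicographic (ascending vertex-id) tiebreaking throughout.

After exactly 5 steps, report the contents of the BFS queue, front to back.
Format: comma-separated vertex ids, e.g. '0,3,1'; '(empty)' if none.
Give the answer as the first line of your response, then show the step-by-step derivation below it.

6,0,7

step 1: dequeue 2; queue=[4,5]; order=2
step 2: dequeue 4; queue=[5,1,3,6]; order=2,4
step 3: dequeue 5; queue=[1,3,6,0,7]; order=2,4,5
step 4: dequeue 1; queue=[3,6,0,7]; order=2,4,5,1
step 5: dequeue 3; queue=[6,0,7]; order=2,4,5,1,3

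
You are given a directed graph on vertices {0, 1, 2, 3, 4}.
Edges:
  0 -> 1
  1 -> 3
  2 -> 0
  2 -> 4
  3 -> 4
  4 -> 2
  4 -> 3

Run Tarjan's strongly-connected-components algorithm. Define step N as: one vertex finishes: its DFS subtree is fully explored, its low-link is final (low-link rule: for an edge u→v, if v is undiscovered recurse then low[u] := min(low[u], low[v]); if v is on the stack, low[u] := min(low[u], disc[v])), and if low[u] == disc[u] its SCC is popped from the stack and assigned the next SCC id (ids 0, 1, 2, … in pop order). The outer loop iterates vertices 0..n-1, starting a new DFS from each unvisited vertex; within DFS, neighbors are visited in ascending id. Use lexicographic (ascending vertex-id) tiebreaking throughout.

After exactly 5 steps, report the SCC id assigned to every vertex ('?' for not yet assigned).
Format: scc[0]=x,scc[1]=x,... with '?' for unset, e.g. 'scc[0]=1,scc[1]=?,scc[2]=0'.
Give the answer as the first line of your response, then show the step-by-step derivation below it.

scc[0]=0,scc[1]=0,scc[2]=0,scc[3]=0,scc[4]=0

step 1: low=(low[0]=0,low[1]=1,low[2]=0,low[3]=2,low[4]=3); scc=(scc[0]=?,scc[1]=?,scc[2]=?,scc[3]=?,scc[4]=?)
step 2: low=(low[0]=0,low[1]=1,low[2]=0,low[3]=2,low[4]=0); scc=(scc[0]=?,scc[1]=?,scc[2]=?,scc[3]=?,scc[4]=?)
step 3: low=(low[0]=0,low[1]=1,low[2]=0,low[3]=0,low[4]=0); scc=(scc[0]=?,scc[1]=?,scc[2]=?,scc[3]=?,scc[4]=?)
step 4: low=(low[0]=0,low[1]=0,low[2]=0,low[3]=0,low[4]=0); scc=(scc[0]=?,scc[1]=?,scc[2]=?,scc[3]=?,scc[4]=?)
step 5: low=(low[0]=0,low[1]=0,low[2]=0,low[3]=0,low[4]=0); scc=(scc[0]=0,scc[1]=0,scc[2]=0,scc[3]=0,scc[4]=0)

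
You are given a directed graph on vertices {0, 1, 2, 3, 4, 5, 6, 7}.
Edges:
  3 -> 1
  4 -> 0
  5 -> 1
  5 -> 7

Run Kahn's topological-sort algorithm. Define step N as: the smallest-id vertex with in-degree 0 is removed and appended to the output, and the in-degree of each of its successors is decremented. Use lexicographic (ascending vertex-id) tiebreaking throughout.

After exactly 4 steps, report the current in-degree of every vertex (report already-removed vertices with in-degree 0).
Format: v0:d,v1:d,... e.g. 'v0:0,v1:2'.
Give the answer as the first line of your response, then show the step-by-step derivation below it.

v0:0,v1:1,v2:0,v3:0,v4:0,v5:0,v6:0,v7:1

step 1: output 2; order=[2]; indeg=(1,2,0,0,0,0,0,1)
step 2: output 3; order=[2,3]; indeg=(1,1,0,0,0,0,0,1)
step 3: output 4; order=[2,3,4]; indeg=(0,1,0,0,0,0,0,1)
step 4: output 0; order=[2,3,4,0]; indeg=(0,1,0,0,0,0,0,1)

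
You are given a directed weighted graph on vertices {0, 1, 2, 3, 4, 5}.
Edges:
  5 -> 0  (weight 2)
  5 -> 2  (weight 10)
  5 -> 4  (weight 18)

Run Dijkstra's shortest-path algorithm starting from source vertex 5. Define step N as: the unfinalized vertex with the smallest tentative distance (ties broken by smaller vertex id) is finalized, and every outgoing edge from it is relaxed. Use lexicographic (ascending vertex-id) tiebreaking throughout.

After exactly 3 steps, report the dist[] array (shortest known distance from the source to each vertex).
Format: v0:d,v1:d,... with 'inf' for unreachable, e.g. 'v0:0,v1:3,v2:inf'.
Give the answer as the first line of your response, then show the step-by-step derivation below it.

v0:2,v1:inf,v2:10,v3:inf,v4:18,v5:0

step 1: dist = v0:2,v1:inf,v2:10,v3:inf,v4:18,v5:0
step 2: dist = v0:2,v1:inf,v2:10,v3:inf,v4:18,v5:0
step 3: dist = v0:2,v1:inf,v2:10,v3:inf,v4:18,v5:0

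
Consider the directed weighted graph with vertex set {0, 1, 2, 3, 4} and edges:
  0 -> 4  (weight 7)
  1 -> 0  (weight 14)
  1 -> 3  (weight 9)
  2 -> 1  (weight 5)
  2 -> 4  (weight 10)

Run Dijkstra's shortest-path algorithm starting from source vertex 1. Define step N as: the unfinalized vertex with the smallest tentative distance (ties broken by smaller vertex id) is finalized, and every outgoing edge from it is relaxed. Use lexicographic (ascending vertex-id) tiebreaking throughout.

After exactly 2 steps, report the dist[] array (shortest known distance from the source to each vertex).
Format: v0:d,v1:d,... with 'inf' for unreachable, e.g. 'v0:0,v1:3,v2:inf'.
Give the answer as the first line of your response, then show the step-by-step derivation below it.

v0:14,v1:0,v2:inf,v3:9,v4:inf

step 1: dist = v0:14,v1:0,v2:inf,v3:9,v4:inf
step 2: dist = v0:14,v1:0,v2:inf,v3:9,v4:inf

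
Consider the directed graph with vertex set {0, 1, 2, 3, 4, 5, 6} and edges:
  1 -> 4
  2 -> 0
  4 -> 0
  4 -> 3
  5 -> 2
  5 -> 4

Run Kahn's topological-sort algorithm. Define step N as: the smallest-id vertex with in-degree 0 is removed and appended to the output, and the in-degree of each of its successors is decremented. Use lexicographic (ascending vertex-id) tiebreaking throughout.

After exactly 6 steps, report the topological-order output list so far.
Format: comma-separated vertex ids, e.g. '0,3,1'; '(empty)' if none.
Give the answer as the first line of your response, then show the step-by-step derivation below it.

1,5,2,4,0,3

step 1: output 1; order=[1]; indeg=(2,0,1,1,1,0,0)
step 2: output 5; order=[1,5]; indeg=(2,0,0,1,0,0,0)
step 3: output 2; order=[1,5,2]; indeg=(1,0,0,1,0,0,0)
step 4: output 4; order=[1,5,2,4]; indeg=(0,0,0,0,0,0,0)
step 5: output 0; order=[1,5,2,4,0]; indeg=(0,0,0,0,0,0,0)
step 6: output 3; order=[1,5,2,4,0,3]; indeg=(0,0,0,0,0,0,0)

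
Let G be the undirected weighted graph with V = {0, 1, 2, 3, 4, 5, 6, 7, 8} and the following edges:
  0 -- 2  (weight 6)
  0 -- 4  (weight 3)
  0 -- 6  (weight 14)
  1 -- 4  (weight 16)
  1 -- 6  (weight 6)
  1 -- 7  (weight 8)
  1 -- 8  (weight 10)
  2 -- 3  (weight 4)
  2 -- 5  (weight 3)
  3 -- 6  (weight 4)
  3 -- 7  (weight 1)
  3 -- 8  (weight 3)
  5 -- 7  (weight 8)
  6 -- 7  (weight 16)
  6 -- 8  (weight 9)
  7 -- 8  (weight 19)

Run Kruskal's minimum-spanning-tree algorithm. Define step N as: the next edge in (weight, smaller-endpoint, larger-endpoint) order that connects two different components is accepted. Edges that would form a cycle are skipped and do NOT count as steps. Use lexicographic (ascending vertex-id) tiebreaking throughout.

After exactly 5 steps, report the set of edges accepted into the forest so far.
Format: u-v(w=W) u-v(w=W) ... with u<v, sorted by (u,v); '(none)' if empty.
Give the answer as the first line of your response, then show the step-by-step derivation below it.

0-4(w=3) 2-3(w=4) 2-5(w=3) 3-7(w=1) 3-8(w=3)

step 1: add edge 3-7 (w=1); MST = {3-7(w=1)}
step 2: add edge 0-4 (w=3); MST = {0-4(w=3) 3-7(w=1)}
step 3: add edge 2-5 (w=3); MST = {0-4(w=3) 2-5(w=3) 3-7(w=1)}
step 4: add edge 3-8 (w=3); MST = {0-4(w=3) 2-5(w=3) 3-7(w=1) 3-8(w=3)}
step 5: add edge 2-3 (w=4); MST = {0-4(w=3) 2-3(w=4) 2-5(w=3) 3-7(w=1) 3-8(w=3)}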